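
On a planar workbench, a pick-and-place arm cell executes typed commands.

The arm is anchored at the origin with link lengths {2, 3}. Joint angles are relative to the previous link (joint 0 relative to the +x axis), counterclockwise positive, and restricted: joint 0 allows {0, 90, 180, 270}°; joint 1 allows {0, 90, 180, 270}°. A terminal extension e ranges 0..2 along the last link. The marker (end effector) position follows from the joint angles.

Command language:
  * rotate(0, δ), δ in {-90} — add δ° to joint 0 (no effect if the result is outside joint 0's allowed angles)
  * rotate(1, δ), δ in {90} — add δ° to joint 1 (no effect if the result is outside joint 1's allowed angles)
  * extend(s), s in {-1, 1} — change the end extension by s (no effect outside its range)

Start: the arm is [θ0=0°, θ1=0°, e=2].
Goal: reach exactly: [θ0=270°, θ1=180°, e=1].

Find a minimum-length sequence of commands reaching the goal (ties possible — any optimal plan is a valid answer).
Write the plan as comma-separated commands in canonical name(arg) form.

rotate(1, 90), rotate(1, 90), rotate(0, -90), extend(-1)

from: [θ0=0°, θ1=0°, e=2]
t=1 rotate(1, 90) ⇒ [θ0=0°, θ1=90°, e=2]
t=2 rotate(1, 90) ⇒ [θ0=0°, θ1=180°, e=2]
t=3 rotate(0, -90) ⇒ [θ0=270°, θ1=180°, e=2]
t=4 extend(-1) ⇒ [θ0=270°, θ1=180°, e=1]
no 3-step plan works, so 4 is optimal.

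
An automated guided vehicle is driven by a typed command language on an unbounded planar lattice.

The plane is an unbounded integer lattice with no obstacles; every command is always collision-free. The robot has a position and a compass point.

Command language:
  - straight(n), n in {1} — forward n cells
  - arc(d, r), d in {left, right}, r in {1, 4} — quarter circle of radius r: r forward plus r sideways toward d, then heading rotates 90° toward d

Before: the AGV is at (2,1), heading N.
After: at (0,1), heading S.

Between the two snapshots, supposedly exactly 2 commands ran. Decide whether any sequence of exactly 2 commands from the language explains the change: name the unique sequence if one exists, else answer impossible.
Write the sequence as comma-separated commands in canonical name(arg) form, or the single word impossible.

arc(left, 1), arc(left, 1)

key: cell and facing (now S) both changed — the 2 commands mix motion and turning
begin: at (2,1), heading N
[1] after arc(left, 1): at (1,2), heading W
[2] after arc(left, 1): at (0,1), heading S
all 25 alternatives checked — unique.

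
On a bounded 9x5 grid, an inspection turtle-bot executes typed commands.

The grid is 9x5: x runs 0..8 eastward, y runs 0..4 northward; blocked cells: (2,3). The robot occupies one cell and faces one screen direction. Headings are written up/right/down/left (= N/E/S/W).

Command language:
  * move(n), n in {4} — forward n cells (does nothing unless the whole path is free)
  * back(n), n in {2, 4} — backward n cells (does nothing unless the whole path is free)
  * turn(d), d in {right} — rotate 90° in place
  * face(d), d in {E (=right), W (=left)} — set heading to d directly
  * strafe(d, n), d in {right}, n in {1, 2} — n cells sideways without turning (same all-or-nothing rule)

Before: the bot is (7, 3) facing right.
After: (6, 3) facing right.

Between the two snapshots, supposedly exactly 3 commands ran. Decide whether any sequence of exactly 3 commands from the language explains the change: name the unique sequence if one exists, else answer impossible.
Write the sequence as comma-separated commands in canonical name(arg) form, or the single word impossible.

turn(right), strafe(right, 1), face(E)

key: heading stays E — rotations cancel among the 3 commands
initial: (7, 3) facing right
t=1 turn(right) ⇒ (7, 3) facing down
t=2 strafe(right, 1) ⇒ (6, 3) facing down
t=3 face(E) ⇒ (6, 3) facing right
no rival 3-sequence matches.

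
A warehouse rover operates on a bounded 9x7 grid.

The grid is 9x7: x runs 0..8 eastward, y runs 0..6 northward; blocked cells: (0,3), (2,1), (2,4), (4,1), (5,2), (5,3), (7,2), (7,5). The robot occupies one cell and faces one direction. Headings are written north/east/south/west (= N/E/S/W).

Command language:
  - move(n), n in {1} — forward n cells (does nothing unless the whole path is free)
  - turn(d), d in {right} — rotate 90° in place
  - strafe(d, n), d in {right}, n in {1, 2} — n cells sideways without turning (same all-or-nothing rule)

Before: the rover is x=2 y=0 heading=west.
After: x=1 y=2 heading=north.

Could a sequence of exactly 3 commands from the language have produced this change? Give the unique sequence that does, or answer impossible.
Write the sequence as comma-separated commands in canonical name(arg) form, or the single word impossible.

move(1), strafe(right, 2), turn(right)

key: cell and facing (now N) both changed — the 3 commands mix motion and turning
start: x=2 y=0 heading=west
[1] after move(1): x=1 y=0 heading=west
[2] after strafe(right, 2): x=1 y=2 heading=west
[3] after turn(right): x=1 y=2 heading=north
no rival 3-sequence matches.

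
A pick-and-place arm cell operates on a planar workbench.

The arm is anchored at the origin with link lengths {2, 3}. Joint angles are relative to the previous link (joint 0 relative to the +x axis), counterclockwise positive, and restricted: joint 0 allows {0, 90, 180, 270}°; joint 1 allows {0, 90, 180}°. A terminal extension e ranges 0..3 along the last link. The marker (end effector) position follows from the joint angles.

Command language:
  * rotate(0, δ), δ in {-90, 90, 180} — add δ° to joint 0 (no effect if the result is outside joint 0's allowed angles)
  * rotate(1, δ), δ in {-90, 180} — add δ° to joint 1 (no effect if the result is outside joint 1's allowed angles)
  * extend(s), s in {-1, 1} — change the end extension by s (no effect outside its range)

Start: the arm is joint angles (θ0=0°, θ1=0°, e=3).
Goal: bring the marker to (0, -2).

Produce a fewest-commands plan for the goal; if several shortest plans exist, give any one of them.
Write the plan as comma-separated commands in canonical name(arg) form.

extend(-1), extend(-1), rotate(0, 90), rotate(1, 180)

t0: joint angles (θ0=0°, θ1=0°, e=3)
step 1 (extend(-1)): joint angles (θ0=0°, θ1=0°, e=2)
step 2 (extend(-1)): joint angles (θ0=0°, θ1=0°, e=1)
step 3 (rotate(0, 90)): joint angles (θ0=90°, θ1=0°, e=1)
step 4 (rotate(1, 180)): joint angles (θ0=90°, θ1=180°, e=1)
shorter routes all fall short; 4 is best.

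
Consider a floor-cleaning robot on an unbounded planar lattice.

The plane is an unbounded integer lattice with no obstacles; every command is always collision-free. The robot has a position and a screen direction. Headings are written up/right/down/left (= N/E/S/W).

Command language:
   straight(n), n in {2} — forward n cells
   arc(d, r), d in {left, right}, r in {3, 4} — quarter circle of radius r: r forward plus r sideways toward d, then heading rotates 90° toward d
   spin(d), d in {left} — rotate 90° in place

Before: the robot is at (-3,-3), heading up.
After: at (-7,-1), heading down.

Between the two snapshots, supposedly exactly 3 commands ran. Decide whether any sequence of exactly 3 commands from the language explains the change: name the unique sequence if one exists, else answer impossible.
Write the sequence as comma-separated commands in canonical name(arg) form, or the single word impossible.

arc(left, 4), spin(left), straight(2)

key: cell and facing (now S) both changed — the 3 commands mix motion and turning
start: at (-3,-3), heading up
1. arc(left, 4) → at (-7,1), heading left
2. spin(left) → at (-7,1), heading down
3. straight(2) → at (-7,-1), heading down
no other 3-command option fits: unique.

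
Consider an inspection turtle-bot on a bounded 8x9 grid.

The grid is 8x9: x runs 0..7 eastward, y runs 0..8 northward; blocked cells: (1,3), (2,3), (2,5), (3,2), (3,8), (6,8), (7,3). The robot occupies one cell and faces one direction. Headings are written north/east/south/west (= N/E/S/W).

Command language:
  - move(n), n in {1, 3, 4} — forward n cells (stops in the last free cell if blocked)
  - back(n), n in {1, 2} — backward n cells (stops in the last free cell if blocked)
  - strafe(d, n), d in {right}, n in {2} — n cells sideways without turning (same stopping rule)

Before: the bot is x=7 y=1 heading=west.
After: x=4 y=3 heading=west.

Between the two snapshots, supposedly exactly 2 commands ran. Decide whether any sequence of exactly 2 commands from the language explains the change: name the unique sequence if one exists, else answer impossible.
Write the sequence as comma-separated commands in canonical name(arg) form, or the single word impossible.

move(3), strafe(right, 2)

key: heading stays W — no command in the sequence turns
t0: x=7 y=1 heading=west
t=1 move(3) ⇒ x=4 y=1 heading=west
t=2 strafe(right, 2) ⇒ x=4 y=3 heading=west
no other 2-command option fits: unique.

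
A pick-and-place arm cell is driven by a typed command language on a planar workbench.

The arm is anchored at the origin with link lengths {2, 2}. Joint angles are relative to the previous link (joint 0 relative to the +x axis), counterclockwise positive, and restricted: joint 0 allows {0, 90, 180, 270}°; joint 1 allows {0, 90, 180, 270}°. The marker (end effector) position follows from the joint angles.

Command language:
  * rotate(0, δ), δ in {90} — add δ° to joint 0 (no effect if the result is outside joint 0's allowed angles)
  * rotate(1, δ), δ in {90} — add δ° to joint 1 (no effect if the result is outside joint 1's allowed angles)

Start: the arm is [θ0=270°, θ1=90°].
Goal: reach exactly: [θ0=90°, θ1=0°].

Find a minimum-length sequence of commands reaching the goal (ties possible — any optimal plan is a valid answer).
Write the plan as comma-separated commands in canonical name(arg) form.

begin: [θ0=270°, θ1=90°]
t=1 rotate(1, 90) ⇒ [θ0=270°, θ1=180°]
t=2 rotate(1, 90) ⇒ [θ0=270°, θ1=270°]
t=3 rotate(1, 90) ⇒ [θ0=270°, θ1=0°]
t=4 rotate(0, 90) ⇒ [θ0=0°, θ1=0°]
t=5 rotate(0, 90) ⇒ [θ0=90°, θ1=0°]
no 4-step plan works, so 5 is optimal.

rotate(1, 90), rotate(1, 90), rotate(1, 90), rotate(0, 90), rotate(0, 90)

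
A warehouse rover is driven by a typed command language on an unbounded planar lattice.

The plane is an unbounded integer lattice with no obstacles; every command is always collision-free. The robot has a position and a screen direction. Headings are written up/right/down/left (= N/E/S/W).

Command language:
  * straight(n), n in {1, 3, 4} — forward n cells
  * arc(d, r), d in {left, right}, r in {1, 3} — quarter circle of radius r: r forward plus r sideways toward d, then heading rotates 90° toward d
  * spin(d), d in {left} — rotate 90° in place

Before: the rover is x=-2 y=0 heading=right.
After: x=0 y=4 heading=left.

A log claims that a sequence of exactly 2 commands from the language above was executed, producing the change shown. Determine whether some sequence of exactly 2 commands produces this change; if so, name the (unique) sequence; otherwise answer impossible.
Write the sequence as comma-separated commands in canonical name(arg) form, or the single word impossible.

key: order matters: swapping arc(left, 3) and arc(left, 1) lands elsewhere
start: x=-2 y=0 heading=right
step 1 (arc(left, 3)): x=1 y=3 heading=up
step 2 (arc(left, 1)): x=0 y=4 heading=left
all 64 alternatives checked — unique.

arc(left, 3), arc(left, 1)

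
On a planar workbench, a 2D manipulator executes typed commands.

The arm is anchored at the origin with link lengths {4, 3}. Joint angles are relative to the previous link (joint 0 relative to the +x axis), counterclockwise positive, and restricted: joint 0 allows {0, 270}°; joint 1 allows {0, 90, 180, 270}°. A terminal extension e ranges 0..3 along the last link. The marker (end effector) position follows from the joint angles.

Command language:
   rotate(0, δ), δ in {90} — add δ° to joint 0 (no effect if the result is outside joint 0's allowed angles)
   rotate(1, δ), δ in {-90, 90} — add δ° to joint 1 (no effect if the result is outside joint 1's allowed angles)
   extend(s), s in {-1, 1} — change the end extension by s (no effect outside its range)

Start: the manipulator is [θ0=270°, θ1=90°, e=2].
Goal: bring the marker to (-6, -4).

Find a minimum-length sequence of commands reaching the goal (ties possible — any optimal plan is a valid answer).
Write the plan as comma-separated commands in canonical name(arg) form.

rotate(1, 90), rotate(1, 90), extend(1)

from: [θ0=270°, θ1=90°, e=2]
step 1 (rotate(1, 90)): [θ0=270°, θ1=180°, e=2]
step 2 (rotate(1, 90)): [θ0=270°, θ1=270°, e=2]
step 3 (extend(1)): [θ0=270°, θ1=270°, e=3]
shorter routes all fall short; 3 is best.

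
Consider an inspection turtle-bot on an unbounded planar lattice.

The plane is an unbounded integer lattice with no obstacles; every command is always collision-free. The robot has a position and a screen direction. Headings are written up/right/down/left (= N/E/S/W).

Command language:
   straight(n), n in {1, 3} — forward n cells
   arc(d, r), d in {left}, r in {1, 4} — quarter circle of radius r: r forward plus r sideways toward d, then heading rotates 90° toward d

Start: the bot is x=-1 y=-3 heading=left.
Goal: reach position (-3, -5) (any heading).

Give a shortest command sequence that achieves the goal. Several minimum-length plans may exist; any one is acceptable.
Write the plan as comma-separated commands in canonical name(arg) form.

initial: x=-1 y=-3 heading=left
[1] after straight(1): x=-2 y=-3 heading=left
[2] after arc(left, 1): x=-3 y=-4 heading=down
[3] after straight(1): x=-3 y=-5 heading=down
shorter routes all fall short; 3 is best.

straight(1), arc(left, 1), straight(1)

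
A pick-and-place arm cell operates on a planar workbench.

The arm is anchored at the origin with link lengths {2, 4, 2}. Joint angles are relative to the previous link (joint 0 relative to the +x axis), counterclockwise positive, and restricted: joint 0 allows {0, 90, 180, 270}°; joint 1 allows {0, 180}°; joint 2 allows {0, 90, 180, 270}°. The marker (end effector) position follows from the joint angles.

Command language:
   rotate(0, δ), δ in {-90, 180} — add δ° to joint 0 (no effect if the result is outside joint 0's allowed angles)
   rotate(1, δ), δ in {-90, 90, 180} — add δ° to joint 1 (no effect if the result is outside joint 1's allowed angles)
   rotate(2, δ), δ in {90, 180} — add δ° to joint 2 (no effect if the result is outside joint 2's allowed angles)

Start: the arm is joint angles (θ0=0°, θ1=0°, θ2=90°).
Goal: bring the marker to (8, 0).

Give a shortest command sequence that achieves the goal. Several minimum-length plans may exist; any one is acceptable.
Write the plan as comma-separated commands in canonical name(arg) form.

rotate(2, 90), rotate(2, 180)

from: joint angles (θ0=0°, θ1=0°, θ2=90°)
1. rotate(2, 90) → joint angles (θ0=0°, θ1=0°, θ2=180°)
2. rotate(2, 180) → joint angles (θ0=0°, θ1=0°, θ2=0°)
nothing shorter than 2 reaches the goal.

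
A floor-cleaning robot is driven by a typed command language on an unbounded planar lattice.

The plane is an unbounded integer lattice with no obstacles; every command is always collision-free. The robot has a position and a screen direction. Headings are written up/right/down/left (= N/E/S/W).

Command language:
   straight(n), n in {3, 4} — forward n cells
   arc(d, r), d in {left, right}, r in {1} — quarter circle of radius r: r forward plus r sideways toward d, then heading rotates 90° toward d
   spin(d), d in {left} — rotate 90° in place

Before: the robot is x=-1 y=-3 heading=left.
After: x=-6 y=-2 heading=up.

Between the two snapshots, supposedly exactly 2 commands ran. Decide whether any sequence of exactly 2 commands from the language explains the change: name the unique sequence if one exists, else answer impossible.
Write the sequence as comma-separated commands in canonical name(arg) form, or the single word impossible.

key: order matters: swapping straight(4) and arc(right, 1) lands elsewhere
t0: x=-1 y=-3 heading=left
step 1 (straight(4)): x=-5 y=-3 heading=left
step 2 (arc(right, 1)): x=-6 y=-2 heading=up
uniquely the one of 25 2-step routes that fits.

straight(4), arc(right, 1)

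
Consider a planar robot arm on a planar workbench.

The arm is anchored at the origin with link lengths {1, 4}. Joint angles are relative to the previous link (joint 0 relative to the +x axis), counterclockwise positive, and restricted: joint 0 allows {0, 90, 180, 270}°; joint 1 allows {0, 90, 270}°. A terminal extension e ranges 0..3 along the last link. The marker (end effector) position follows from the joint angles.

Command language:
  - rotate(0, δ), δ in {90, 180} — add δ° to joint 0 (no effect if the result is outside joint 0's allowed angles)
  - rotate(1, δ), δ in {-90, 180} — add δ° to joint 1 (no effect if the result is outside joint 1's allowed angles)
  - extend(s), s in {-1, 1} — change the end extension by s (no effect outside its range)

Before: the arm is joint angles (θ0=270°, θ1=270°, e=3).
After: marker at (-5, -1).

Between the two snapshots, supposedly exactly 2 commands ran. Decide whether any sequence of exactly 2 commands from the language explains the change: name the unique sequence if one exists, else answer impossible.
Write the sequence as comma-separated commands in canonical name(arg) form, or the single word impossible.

start: joint angles (θ0=270°, θ1=270°, e=3)
[1] after extend(-1): joint angles (θ0=270°, θ1=270°, e=2)
[2] after extend(-1): joint angles (θ0=270°, θ1=270°, e=1)
no other 2-command option fits: unique.

extend(-1), extend(-1)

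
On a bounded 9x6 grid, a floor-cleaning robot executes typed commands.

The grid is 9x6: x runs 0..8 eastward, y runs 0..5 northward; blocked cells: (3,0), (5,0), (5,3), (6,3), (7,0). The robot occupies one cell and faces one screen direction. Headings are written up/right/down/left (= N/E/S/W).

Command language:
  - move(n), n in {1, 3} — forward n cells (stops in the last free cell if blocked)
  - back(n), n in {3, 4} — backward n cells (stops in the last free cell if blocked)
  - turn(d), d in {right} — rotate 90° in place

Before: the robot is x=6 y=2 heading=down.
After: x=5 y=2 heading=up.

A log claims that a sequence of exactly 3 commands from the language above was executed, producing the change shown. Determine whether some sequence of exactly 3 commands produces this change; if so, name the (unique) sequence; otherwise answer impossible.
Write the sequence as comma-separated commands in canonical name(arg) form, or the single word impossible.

turn(right), move(1), turn(right)

key: cell and facing (now N) both changed — the 3 commands mix motion and turning
initial: x=6 y=2 heading=down
1. turn(right) → x=6 y=2 heading=left
2. move(1) → x=5 y=2 heading=left
3. turn(right) → x=5 y=2 heading=up
no rival 3-sequence matches.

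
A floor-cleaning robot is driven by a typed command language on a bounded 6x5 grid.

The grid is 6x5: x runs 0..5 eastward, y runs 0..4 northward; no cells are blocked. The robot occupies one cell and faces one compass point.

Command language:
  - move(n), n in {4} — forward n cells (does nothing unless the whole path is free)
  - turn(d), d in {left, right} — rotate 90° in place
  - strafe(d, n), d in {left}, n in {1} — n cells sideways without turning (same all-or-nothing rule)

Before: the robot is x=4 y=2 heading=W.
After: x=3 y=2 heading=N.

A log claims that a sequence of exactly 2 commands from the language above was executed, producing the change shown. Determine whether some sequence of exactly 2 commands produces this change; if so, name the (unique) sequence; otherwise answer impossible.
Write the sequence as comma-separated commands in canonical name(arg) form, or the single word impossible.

turn(right), strafe(left, 1)

key: order matters: swapping turn(right) and strafe(left, 1) lands elsewhere
from: x=4 y=2 heading=W
[1] after turn(right): x=4 y=2 heading=N
[2] after strafe(left, 1): x=3 y=2 heading=N
no other 2-command option fits: unique.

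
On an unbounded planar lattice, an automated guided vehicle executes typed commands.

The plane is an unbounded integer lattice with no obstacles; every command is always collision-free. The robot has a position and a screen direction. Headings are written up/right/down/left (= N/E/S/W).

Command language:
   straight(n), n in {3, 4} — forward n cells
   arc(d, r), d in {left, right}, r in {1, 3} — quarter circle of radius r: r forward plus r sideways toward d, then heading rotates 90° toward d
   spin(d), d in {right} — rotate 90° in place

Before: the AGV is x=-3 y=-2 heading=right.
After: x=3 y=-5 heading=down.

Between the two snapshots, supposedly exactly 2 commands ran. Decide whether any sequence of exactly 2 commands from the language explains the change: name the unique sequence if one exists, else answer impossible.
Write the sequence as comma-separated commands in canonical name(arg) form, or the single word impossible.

key: cell and facing (now S) both changed — the 2 commands mix motion and turning
start: x=-3 y=-2 heading=right
1. straight(3) → x=0 y=-2 heading=right
2. arc(right, 3) → x=3 y=-5 heading=down
no other 2-command option fits: unique.

straight(3), arc(right, 3)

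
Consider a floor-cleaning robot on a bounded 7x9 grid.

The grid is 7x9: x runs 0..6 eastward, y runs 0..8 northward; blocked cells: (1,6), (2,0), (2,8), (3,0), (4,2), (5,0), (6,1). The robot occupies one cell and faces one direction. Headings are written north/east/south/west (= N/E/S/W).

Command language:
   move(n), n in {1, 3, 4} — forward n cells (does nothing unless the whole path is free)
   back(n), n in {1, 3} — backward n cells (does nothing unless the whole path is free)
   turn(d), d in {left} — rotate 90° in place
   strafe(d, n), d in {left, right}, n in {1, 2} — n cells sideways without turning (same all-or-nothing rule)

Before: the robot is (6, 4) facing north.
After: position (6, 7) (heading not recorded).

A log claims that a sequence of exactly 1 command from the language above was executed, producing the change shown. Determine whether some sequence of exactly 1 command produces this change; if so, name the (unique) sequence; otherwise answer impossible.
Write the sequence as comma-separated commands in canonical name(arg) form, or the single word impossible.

begin: (6, 4) facing north
[1] after move(3): (6, 7) facing north
all 10 alternatives checked — unique.

move(3)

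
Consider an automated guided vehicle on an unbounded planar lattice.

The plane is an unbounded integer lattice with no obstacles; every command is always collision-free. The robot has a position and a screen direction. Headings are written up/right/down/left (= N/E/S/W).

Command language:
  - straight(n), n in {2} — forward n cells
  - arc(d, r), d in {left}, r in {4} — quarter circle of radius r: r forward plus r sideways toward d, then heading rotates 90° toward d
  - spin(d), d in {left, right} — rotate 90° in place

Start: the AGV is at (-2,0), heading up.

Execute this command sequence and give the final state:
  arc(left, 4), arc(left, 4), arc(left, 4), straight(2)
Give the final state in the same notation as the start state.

at (-4,-4), heading right

start: at (-2,0), heading up
1. arc(left, 4) → at (-6,4), heading left
2. arc(left, 4) → at (-10,0), heading down
3. arc(left, 4) → at (-6,-4), heading right
4. straight(2) → at (-4,-4), heading right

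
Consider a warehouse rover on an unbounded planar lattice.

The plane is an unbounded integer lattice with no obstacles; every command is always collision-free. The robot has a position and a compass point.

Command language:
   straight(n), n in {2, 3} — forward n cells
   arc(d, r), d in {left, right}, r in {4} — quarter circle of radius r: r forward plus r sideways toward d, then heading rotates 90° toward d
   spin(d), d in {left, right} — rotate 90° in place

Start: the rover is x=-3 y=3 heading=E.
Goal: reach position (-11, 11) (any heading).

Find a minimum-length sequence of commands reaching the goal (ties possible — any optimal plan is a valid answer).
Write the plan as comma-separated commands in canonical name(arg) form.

spin(left), arc(left, 4), arc(right, 4)

start: x=-3 y=3 heading=E
1. spin(left) → x=-3 y=3 heading=N
2. arc(left, 4) → x=-7 y=7 heading=W
3. arc(right, 4) → x=-11 y=11 heading=N
shorter routes all fall short; 3 is best.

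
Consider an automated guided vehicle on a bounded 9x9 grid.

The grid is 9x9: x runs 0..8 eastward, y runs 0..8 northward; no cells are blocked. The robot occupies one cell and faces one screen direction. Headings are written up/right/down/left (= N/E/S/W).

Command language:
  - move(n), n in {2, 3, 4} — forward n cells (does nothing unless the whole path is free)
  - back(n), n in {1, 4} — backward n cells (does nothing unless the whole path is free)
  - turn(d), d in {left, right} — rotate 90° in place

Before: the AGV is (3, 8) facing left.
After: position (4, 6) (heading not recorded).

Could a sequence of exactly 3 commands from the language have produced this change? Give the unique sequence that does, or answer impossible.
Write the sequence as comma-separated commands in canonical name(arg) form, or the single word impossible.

back(1), turn(left), move(2)

key: order matters: swapping back(1) and move(2) lands elsewhere
t0: (3, 8) facing left
1. back(1) → (4, 8) facing left
2. turn(left) → (4, 8) facing down
3. move(2) → (4, 6) facing down
uniquely the one of 343 3-step routes that fits.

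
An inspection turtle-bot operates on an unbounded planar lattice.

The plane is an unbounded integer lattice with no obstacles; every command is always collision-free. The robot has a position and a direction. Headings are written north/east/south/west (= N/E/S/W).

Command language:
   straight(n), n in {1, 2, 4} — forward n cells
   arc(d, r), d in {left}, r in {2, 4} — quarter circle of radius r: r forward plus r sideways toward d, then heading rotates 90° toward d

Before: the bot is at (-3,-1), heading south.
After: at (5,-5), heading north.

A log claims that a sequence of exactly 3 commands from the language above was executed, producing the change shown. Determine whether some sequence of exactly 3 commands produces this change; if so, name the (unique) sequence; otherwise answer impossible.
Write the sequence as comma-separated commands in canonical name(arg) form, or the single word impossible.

straight(4), arc(left, 4), arc(left, 4)

key: running arc(left, 4) before straight(4) would end elsewhere — order is forced
start: at (-3,-1), heading south
step 1 (straight(4)): at (-3,-5), heading south
step 2 (arc(left, 4)): at (1,-9), heading east
step 3 (arc(left, 4)): at (5,-5), heading north
all 125 alternatives checked — unique.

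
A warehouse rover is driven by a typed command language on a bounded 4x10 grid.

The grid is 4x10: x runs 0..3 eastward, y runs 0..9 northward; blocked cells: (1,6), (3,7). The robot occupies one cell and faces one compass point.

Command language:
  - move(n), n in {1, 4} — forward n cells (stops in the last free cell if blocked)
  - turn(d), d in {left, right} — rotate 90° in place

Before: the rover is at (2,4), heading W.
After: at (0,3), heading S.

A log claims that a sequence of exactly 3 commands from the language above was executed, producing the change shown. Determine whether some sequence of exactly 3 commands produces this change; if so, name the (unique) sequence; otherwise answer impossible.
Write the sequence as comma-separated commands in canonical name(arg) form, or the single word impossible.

key: position moved to (0,3) AND the heading swung to S — translation plus rotation needed
start: at (2,4), heading W
[1] after move(4): at (0,4), heading W
[2] after turn(left): at (0,4), heading S
[3] after move(1): at (0,3), heading S
no other 3-command option fits: unique.

move(4), turn(left), move(1)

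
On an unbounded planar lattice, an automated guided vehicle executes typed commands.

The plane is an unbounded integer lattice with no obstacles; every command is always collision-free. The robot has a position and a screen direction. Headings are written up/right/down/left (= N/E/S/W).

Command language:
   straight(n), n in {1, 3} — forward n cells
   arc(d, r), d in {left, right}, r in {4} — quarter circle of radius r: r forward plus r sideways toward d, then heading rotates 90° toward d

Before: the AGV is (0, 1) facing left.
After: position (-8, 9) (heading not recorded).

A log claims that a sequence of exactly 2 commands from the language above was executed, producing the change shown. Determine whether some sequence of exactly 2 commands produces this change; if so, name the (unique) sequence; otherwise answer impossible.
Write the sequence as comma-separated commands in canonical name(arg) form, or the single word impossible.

key: order matters: swapping arc(right, 4) and arc(left, 4) lands elsewhere
from: (0, 1) facing left
step 1 (arc(right, 4)): (-4, 5) facing up
step 2 (arc(left, 4)): (-8, 9) facing left
uniquely the one of 16 2-step routes that fits.

arc(right, 4), arc(left, 4)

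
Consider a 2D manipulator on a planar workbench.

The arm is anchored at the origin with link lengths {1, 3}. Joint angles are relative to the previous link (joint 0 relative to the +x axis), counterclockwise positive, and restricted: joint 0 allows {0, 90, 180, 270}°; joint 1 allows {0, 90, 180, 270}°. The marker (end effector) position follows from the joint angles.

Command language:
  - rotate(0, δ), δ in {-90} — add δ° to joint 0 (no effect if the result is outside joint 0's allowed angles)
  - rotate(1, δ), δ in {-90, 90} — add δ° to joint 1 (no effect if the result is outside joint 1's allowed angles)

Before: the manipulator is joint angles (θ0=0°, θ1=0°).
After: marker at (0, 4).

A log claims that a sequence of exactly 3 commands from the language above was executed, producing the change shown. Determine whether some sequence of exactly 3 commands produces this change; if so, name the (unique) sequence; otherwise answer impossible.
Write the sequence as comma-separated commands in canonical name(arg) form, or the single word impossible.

rotate(0, -90), rotate(0, -90), rotate(0, -90)

initial: joint angles (θ0=0°, θ1=0°)
t=1 rotate(0, -90) ⇒ joint angles (θ0=270°, θ1=0°)
t=2 rotate(0, -90) ⇒ joint angles (θ0=180°, θ1=0°)
t=3 rotate(0, -90) ⇒ joint angles (θ0=90°, θ1=0°)
uniquely the one of 27 3-step routes that fits.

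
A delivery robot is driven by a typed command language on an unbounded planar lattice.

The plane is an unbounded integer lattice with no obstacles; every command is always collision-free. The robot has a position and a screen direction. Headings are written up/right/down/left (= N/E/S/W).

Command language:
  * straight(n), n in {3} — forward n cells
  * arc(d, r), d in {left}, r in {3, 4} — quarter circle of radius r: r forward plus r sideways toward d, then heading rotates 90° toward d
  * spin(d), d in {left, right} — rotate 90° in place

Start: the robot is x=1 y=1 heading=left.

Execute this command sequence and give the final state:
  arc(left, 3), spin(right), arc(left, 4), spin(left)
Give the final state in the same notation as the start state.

begin: x=1 y=1 heading=left
t=1 arc(left, 3) ⇒ x=-2 y=-2 heading=down
t=2 spin(right) ⇒ x=-2 y=-2 heading=left
t=3 arc(left, 4) ⇒ x=-6 y=-6 heading=down
t=4 spin(left) ⇒ x=-6 y=-6 heading=right

x=-6 y=-6 heading=right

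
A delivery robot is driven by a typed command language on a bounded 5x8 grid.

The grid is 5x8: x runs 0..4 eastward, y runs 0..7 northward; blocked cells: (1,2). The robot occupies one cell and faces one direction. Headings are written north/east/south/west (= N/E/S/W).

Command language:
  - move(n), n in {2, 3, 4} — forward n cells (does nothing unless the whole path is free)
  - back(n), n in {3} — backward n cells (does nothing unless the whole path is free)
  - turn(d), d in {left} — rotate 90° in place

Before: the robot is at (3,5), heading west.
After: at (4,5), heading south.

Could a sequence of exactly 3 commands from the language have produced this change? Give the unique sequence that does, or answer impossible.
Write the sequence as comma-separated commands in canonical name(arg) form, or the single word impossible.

move(2), back(3), turn(left)

key: position moved to (4,5) AND the heading swung to S — translation plus rotation needed
begin: at (3,5), heading west
step 1 (move(2)): at (1,5), heading west
step 2 (back(3)): at (4,5), heading west
step 3 (turn(left)): at (4,5), heading south
uniquely the one of 125 3-step routes that fits.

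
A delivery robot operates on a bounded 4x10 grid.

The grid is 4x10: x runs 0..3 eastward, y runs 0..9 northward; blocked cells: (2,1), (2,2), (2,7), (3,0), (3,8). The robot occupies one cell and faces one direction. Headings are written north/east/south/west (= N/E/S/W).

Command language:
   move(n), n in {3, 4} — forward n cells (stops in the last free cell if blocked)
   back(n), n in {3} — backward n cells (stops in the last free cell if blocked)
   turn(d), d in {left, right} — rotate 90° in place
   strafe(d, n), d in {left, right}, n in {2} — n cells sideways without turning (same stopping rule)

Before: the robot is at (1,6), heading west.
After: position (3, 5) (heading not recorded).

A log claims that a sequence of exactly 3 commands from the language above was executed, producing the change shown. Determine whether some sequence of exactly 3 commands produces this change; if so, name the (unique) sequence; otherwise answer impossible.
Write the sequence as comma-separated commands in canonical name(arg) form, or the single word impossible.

back(3), strafe(right, 2), strafe(left, 2)

key: running strafe(left, 2) before back(3) would end elsewhere — order is forced
t0: at (1,6), heading west
1. back(3) → at (3,6), heading west
2. strafe(right, 2) → at (3,7), heading west
3. strafe(left, 2) → at (3,5), heading west
no other 3-command option fits: unique.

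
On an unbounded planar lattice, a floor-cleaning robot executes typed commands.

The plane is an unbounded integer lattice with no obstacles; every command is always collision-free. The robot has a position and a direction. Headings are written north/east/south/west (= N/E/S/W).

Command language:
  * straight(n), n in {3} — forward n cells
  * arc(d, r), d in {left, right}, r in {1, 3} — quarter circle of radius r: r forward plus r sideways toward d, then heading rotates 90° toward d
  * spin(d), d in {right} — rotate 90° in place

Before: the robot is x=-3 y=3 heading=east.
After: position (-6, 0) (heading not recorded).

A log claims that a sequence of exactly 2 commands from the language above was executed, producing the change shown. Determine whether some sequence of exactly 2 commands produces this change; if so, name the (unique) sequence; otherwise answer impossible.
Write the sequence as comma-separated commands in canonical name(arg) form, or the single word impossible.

key: running arc(right, 3) before spin(right) would end elsewhere — order is forced
t0: x=-3 y=3 heading=east
t=1 spin(right) ⇒ x=-3 y=3 heading=south
t=2 arc(right, 3) ⇒ x=-6 y=0 heading=west
all 36 alternatives checked — unique.

spin(right), arc(right, 3)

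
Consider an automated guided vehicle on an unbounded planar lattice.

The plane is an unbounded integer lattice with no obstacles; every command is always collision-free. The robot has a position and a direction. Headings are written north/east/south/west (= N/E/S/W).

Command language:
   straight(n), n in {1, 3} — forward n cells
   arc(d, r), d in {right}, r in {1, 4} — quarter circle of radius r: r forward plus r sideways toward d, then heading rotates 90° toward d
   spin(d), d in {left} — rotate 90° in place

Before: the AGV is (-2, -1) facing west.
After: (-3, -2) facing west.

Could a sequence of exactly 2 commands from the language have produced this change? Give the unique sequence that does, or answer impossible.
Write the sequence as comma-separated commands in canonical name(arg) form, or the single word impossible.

spin(left), arc(right, 1)

key: still facing W at the end — net rotation zero over 2 steps
start: (-2, -1) facing west
1. spin(left) → (-2, -1) facing south
2. arc(right, 1) → (-3, -2) facing west
all 25 alternatives checked — unique.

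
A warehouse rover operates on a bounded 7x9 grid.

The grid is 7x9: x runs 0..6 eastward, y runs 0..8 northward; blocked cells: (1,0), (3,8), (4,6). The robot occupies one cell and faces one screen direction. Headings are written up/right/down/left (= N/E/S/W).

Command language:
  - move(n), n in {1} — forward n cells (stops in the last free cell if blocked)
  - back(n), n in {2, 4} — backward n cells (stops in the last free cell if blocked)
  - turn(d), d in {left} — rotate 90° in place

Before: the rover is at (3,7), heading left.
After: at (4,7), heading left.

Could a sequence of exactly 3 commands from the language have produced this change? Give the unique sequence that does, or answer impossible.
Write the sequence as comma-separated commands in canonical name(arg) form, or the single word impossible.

back(4), move(1), move(1)

key: order matters: swapping back(4) and move(1) lands elsewhere
initial: at (3,7), heading left
[1] after back(4): at (6,7), heading left
[2] after move(1): at (5,7), heading left
[3] after move(1): at (4,7), heading left
all 64 alternatives checked — unique.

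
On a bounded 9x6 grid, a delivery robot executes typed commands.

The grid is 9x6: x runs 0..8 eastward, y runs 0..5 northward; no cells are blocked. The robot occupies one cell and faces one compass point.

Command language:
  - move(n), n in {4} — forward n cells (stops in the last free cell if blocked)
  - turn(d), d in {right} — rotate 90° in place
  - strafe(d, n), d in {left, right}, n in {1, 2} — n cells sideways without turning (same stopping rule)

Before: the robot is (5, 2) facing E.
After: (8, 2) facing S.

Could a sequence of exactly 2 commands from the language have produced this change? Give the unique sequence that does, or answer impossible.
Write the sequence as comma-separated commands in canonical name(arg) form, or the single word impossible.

key: move(4) runs into the grid edge before its full distance
t0: (5, 2) facing E
[1] after move(4): (8, 2) facing E
[2] after turn(right): (8, 2) facing S
all 36 alternatives checked — unique.

move(4), turn(right)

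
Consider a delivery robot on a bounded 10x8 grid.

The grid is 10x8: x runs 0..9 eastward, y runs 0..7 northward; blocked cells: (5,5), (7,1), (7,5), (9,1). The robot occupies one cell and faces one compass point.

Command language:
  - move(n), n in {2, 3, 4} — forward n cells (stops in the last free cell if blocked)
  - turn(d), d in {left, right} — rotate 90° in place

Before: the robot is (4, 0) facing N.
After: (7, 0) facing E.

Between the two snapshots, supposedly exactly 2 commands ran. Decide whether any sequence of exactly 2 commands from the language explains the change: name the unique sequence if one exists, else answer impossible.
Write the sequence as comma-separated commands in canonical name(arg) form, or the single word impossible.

turn(right), move(3)

key: running move(3) before turn(right) would end elsewhere — order is forced
initial: (4, 0) facing N
1. turn(right) → (4, 0) facing E
2. move(3) → (7, 0) facing E
no other 2-command option fits: unique.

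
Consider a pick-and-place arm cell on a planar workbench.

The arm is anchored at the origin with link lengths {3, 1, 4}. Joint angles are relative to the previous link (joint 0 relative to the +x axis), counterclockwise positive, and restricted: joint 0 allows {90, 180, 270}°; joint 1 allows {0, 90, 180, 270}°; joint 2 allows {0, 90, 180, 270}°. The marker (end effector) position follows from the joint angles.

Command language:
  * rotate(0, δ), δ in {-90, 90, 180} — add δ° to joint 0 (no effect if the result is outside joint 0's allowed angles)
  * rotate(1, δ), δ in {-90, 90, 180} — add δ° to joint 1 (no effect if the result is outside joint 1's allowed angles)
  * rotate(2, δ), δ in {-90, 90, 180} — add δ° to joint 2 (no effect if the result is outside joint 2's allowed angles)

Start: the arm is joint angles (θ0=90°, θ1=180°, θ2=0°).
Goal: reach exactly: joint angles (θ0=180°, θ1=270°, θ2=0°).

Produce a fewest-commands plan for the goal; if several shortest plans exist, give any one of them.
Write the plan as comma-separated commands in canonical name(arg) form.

begin: joint angles (θ0=90°, θ1=180°, θ2=0°)
[1] after rotate(1, 90): joint angles (θ0=90°, θ1=270°, θ2=0°)
[2] after rotate(0, 90): joint angles (θ0=180°, θ1=270°, θ2=0°)
nothing shorter than 2 reaches the goal.

rotate(1, 90), rotate(0, 90)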